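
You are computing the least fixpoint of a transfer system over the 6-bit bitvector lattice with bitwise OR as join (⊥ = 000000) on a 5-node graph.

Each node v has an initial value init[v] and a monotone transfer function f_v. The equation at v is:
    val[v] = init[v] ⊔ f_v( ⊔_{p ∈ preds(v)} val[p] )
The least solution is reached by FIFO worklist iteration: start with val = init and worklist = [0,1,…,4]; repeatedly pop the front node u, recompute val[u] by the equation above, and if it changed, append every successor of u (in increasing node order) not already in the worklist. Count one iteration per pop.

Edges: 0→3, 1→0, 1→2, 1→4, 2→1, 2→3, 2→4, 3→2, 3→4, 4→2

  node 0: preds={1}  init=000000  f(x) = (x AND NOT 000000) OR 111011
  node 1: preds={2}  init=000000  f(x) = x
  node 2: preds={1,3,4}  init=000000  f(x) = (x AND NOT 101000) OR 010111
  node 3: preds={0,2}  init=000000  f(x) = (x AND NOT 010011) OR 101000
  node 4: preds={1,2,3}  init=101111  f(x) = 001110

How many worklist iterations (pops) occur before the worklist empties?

10

Worklist (10 pops):
  #1 pop 0: in=000000 → 111011 (was 000000); enqueue []
  #2 pop 1: in=000000 → 000000 (no change)
  #3 pop 2: in=101111 → 010111 (was 000000); enqueue [1]
  #4 pop 3: in=111111 → 101100 (was 000000); enqueue [2]
  #5 pop 4: in=111111 → 101111 (no change)
  #6 pop 1: in=010111 → 010111 (was 000000); enqueue [0,4]
  #7 pop 2: in=111111 → 010111 (no change)
  #8 pop 0: in=010111 → 111111 (was 111011); enqueue [3]
  #9 pop 4: in=111111 → 101111 (no change)
  #10 pop 3: in=111111 → 101100 (no change)

Fixpoint:
  val[0] = 111111
  val[1] = 010111
  val[2] = 010111
  val[3] = 101100
  val[4] = 101111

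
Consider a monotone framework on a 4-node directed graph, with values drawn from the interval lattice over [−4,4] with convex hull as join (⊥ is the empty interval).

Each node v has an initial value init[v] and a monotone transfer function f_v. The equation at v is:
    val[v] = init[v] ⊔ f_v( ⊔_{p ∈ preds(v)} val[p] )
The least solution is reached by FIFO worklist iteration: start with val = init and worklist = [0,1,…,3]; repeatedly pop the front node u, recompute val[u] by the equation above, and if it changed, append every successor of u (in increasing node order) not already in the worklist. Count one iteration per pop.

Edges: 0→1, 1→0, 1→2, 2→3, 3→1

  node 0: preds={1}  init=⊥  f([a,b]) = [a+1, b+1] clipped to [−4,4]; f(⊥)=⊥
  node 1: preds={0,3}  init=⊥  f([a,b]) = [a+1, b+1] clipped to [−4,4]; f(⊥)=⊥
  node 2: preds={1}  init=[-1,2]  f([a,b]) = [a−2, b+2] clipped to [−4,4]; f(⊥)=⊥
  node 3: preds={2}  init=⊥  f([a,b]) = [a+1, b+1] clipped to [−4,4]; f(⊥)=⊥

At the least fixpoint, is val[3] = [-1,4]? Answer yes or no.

Trace (10 dequeues):
  [1] u=0 | in ⊥ | out ⊥ | ==
  [2] u=1 | in ⊥ | out ⊥ | ==
  [3] u=2 | in ⊥ | out [-1,2] | ==
  [4] u=3 | in [-1,2] | out [0,3] | prev ⊥ | push {1}
  [5] u=1 | in [0,3] | out [1,4] | prev ⊥ | push {0,2}
  [6] u=0 | in [1,4] | out [2,4] | prev ⊥ | push {1}
  [7] u=2 | in [1,4] | out [-1,4] | prev [-1,2] | push {3}
  [8] u=1 | in [0,4] | out [1,4] | ==
  [9] u=3 | in [-1,4] | out [0,4] | prev [0,3] | push {1}
  [10] u=1 | in [0,4] | out [1,4] | ==

Converged values:
  [0] [2,4]
  [1] [1,4]
  [2] [-1,4]
  [3] [0,4]

no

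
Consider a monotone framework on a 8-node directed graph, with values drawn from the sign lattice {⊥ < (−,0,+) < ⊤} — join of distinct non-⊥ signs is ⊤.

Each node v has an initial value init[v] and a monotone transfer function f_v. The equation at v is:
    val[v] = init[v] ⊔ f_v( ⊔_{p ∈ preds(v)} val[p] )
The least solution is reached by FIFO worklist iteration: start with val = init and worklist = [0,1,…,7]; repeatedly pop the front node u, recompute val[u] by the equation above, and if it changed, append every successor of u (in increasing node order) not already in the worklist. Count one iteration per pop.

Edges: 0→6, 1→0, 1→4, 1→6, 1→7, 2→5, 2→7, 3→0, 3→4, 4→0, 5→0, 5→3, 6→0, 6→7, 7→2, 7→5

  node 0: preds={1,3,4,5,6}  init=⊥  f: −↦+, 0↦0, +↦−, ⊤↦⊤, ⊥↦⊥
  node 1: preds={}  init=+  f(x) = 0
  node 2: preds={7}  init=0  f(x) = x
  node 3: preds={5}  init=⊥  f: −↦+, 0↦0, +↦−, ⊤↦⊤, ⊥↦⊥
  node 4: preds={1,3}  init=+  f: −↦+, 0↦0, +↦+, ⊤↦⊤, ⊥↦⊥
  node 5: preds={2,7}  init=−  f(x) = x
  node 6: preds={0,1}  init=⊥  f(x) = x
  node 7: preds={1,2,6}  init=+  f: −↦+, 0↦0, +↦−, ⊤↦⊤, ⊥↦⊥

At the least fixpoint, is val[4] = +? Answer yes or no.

Iteration log — 14 steps:
  step 1. node 0  ⊔preds=⊤  new=⊤  old=⊥  +wl: 
  step 2. node 1  ⊔preds=⊥  new=⊤  old=+  +wl: 0
  step 3. node 2  ⊔preds=+  new=⊤  old=0  +wl: 
  step 4. node 3  ⊔preds=−  new=+  old=⊥  +wl: 
  step 5. node 4  ⊔preds=⊤  new=⊤  old=+  +wl: 
  step 6. node 5  ⊔preds=⊤  new=⊤  old=−  +wl: 3
  step 7. node 6  ⊔preds=⊤  new=⊤  old=⊥  +wl: 
  step 8. node 7  ⊔preds=⊤  new=⊤  old=+  +wl: 2,5
  step 9. node 0  ⊔preds=⊤  new=⊤  stable
  step 10. node 3  ⊔preds=⊤  new=⊤  old=+  +wl: 0,4
  step 11. node 2  ⊔preds=⊤  new=⊤  stable
  step 12. node 5  ⊔preds=⊤  new=⊤  stable
  step 13. node 0  ⊔preds=⊤  new=⊤  stable
  step 14. node 4  ⊔preds=⊤  new=⊤  stable

Least fixpoint reached:
  node 0: ⊤
  node 1: ⊤
  node 2: ⊤
  node 3: ⊤
  node 4: ⊤
  node 5: ⊤
  node 6: ⊤
  node 7: ⊤

no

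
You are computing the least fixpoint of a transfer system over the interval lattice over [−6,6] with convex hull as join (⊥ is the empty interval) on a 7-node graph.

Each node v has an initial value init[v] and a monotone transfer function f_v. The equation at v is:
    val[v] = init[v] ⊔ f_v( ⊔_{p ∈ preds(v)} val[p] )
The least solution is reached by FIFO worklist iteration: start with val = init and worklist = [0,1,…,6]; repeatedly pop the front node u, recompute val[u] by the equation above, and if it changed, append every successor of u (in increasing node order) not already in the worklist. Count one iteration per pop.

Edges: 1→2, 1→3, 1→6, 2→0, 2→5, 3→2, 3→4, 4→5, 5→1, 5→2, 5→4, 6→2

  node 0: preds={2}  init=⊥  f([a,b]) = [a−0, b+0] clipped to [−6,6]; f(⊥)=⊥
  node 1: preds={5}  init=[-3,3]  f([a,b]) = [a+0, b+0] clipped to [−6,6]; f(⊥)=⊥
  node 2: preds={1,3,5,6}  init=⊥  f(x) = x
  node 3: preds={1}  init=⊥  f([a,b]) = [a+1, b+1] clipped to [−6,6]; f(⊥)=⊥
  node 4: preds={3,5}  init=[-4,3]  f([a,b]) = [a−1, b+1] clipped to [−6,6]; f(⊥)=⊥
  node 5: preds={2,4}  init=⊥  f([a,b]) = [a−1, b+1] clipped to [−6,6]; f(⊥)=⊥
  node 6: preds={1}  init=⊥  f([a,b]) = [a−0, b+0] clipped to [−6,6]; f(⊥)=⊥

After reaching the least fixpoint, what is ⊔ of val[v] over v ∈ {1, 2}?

[-6,6]

Iteration log — 25 steps:
  step 1. node 0  ⊔preds=⊥  new=⊥  stable
  step 2. node 1  ⊔preds=⊥  new=[-3,3]  stable
  step 3. node 2  ⊔preds=[-3,3]  new=[-3,3]  old=⊥  +wl: 0
  step 4. node 3  ⊔preds=[-3,3]  new=[-2,4]  old=⊥  +wl: 2
  step 5. node 4  ⊔preds=[-2,4]  new=[-4,5]  old=[-4,3]  +wl: 
  step 6. node 5  ⊔preds=[-4,5]  new=[-5,6]  old=⊥  +wl: 1,4
  step 7. node 6  ⊔preds=[-3,3]  new=[-3,3]  old=⊥  +wl: 
  step 8. node 0  ⊔preds=[-3,3]  new=[-3,3]  old=⊥  +wl: 
  step 9. node 2  ⊔preds=[-5,6]  new=[-5,6]  old=[-3,3]  +wl: 0,5
  step 10. node 1  ⊔preds=[-5,6]  new=[-5,6]  old=[-3,3]  +wl: 2,3,6
  step 11. node 4  ⊔preds=[-5,6]  new=[-6,6]  old=[-4,5]  +wl: 
  step 12. node 0  ⊔preds=[-5,6]  new=[-5,6]  old=[-3,3]  +wl: 
  step 13. node 5  ⊔preds=[-6,6]  new=[-6,6]  old=[-5,6]  +wl: 1,4
  step 14. node 2  ⊔preds=[-6,6]  new=[-6,6]  old=[-5,6]  +wl: 0,5
  step 15. node 3  ⊔preds=[-5,6]  new=[-4,6]  old=[-2,4]  +wl: 2
  step 16. node 6  ⊔preds=[-5,6]  new=[-5,6]  old=[-3,3]  +wl: 
  step 17. node 1  ⊔preds=[-6,6]  new=[-6,6]  old=[-5,6]  +wl: 3,6
  step 18. node 4  ⊔preds=[-6,6]  new=[-6,6]  stable
  step 19. node 0  ⊔preds=[-6,6]  new=[-6,6]  old=[-5,6]  +wl: 
  step 20. node 5  ⊔preds=[-6,6]  new=[-6,6]  stable
  step 21. node 2  ⊔preds=[-6,6]  new=[-6,6]  stable
  step 22. node 3  ⊔preds=[-6,6]  new=[-5,6]  old=[-4,6]  +wl: 2,4
  step 23. node 6  ⊔preds=[-6,6]  new=[-6,6]  old=[-5,6]  +wl: 
  step 24. node 2  ⊔preds=[-6,6]  new=[-6,6]  stable
  step 25. node 4  ⊔preds=[-6,6]  new=[-6,6]  stable

Least fixpoint reached:
  node 0: [-6,6]
  node 1: [-6,6]
  node 2: [-6,6]
  node 3: [-5,6]
  node 4: [-6,6]
  node 5: [-6,6]
  node 6: [-6,6]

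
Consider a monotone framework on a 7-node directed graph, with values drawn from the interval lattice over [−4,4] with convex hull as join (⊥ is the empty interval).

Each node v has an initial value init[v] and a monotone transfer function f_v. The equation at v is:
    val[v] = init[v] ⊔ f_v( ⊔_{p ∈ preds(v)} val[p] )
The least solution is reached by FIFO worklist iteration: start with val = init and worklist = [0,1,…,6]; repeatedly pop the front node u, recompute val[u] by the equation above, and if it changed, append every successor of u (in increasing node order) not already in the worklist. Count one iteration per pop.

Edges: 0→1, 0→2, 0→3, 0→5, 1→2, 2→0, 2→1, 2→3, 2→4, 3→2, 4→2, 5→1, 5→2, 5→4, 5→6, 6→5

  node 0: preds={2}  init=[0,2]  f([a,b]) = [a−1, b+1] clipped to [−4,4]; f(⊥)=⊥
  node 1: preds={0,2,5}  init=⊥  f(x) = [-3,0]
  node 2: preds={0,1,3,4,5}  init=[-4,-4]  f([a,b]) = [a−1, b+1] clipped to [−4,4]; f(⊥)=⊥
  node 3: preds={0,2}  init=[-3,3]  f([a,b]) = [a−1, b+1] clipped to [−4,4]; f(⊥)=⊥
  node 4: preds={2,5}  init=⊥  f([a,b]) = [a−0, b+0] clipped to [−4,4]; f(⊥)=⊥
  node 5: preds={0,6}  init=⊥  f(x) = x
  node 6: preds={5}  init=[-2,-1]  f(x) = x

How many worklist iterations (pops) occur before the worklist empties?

Iteration log — 18 steps:
  step 1. node 0  ⊔preds=[-4,-4]  new=[-4,2]  old=[0,2]  +wl: 
  step 2. node 1  ⊔preds=[-4,2]  new=[-3,0]  old=⊥  +wl: 
  step 3. node 2  ⊔preds=[-4,3]  new=[-4,4]  old=[-4,-4]  +wl: 0,1
  step 4. node 3  ⊔preds=[-4,4]  new=[-4,4]  old=[-3,3]  +wl: 2
  step 5. node 4  ⊔preds=[-4,4]  new=[-4,4]  old=⊥  +wl: 
  step 6. node 5  ⊔preds=[-4,2]  new=[-4,2]  old=⊥  +wl: 4
  step 7. node 6  ⊔preds=[-4,2]  new=[-4,2]  old=[-2,-1]  +wl: 5
  step 8. node 0  ⊔preds=[-4,4]  new=[-4,4]  old=[-4,2]  +wl: 3
  step 9. node 1  ⊔preds=[-4,4]  new=[-3,0]  stable
  step 10. node 2  ⊔preds=[-4,4]  new=[-4,4]  stable
  step 11. node 4  ⊔preds=[-4,4]  new=[-4,4]  stable
  step 12. node 5  ⊔preds=[-4,4]  new=[-4,4]  old=[-4,2]  +wl: 1,2,4,6
  step 13. node 3  ⊔preds=[-4,4]  new=[-4,4]  stable
  step 14. node 1  ⊔preds=[-4,4]  new=[-3,0]  stable
  step 15. node 2  ⊔preds=[-4,4]  new=[-4,4]  stable
  step 16. node 4  ⊔preds=[-4,4]  new=[-4,4]  stable
  step 17. node 6  ⊔preds=[-4,4]  new=[-4,4]  old=[-4,2]  +wl: 5
  step 18. node 5  ⊔preds=[-4,4]  new=[-4,4]  stable

Least fixpoint reached:
  node 0: [-4,4]
  node 1: [-3,0]
  node 2: [-4,4]
  node 3: [-4,4]
  node 4: [-4,4]
  node 5: [-4,4]
  node 6: [-4,4]

18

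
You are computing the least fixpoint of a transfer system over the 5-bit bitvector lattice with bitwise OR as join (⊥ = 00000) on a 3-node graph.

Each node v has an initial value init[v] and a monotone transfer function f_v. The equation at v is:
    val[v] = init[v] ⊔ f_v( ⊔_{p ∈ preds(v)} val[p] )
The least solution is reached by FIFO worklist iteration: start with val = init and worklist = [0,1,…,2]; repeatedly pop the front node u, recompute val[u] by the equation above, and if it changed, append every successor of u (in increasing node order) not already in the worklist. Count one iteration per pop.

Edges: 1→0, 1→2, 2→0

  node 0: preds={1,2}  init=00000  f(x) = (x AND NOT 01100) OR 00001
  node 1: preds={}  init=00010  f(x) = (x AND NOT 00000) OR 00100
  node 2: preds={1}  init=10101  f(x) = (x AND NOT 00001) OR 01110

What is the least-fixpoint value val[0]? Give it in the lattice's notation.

10011

Worklist (4 pops):
  #1 pop 0: in=10111 → 10011 (was 00000); enqueue []
  #2 pop 1: in=00000 → 00110 (was 00010); enqueue [0]
  #3 pop 2: in=00110 → 11111 (was 10101); enqueue []
  #4 pop 0: in=11111 → 10011 (no change)

Fixpoint:
  val[0] = 10011
  val[1] = 00110
  val[2] = 11111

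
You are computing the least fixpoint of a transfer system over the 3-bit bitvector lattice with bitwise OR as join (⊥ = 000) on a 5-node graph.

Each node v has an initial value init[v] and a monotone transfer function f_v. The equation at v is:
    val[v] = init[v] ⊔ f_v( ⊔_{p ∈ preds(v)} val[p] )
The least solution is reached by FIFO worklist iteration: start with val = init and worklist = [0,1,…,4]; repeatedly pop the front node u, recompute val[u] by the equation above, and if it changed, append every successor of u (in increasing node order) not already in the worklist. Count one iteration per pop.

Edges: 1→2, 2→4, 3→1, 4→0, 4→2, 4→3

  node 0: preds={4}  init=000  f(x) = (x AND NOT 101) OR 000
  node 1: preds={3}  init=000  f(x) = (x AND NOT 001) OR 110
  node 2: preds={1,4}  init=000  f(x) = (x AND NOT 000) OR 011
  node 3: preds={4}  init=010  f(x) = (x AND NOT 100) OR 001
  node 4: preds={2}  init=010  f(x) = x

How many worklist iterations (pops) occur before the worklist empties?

9

Trace (9 dequeues):
  [1] u=0 | in 010 | out 010 | prev 000 | push {}
  [2] u=1 | in 010 | out 110 | prev 000 | push {}
  [3] u=2 | in 110 | out 111 | prev 000 | push {}
  [4] u=3 | in 010 | out 011 | prev 010 | push {1}
  [5] u=4 | in 111 | out 111 | prev 010 | push {0,2,3}
  [6] u=1 | in 011 | out 110 | ==
  [7] u=0 | in 111 | out 010 | ==
  [8] u=2 | in 111 | out 111 | ==
  [9] u=3 | in 111 | out 011 | ==

Converged values:
  [0] 010
  [1] 110
  [2] 111
  [3] 011
  [4] 111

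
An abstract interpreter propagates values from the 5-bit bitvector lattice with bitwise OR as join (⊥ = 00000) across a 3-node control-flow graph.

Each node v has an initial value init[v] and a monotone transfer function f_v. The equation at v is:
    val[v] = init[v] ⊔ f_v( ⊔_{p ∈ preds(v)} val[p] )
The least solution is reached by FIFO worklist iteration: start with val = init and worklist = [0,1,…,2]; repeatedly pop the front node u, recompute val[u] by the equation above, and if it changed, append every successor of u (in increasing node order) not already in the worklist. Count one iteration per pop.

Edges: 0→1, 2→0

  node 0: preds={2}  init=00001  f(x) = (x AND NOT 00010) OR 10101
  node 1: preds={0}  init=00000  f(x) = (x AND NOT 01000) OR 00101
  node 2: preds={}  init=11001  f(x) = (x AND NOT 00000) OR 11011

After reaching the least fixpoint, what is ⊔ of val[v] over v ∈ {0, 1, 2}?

11111

Trace (4 dequeues):
  [1] u=0 | in 11001 | out 11101 | prev 00001 | push {}
  [2] u=1 | in 11101 | out 10101 | prev 00000 | push {}
  [3] u=2 | in 00000 | out 11011 | prev 11001 | push {0}
  [4] u=0 | in 11011 | out 11101 | ==

Converged values:
  [0] 11101
  [1] 10101
  [2] 11011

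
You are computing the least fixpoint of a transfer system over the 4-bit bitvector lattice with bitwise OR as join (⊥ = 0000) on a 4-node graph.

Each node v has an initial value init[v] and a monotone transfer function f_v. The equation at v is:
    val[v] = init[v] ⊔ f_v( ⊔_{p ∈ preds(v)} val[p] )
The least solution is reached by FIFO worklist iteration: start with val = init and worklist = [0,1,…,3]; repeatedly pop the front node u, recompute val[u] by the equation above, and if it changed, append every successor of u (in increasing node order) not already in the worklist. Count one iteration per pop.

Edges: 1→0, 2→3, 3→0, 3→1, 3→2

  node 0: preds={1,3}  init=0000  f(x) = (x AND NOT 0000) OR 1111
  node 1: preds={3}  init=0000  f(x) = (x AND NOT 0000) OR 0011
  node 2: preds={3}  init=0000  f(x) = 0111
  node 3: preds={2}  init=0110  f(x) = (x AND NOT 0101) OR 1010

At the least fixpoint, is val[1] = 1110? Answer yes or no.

Iteration log — 8 steps:
  step 1. node 0  ⊔preds=0110  new=1111  old=0000  +wl: 
  step 2. node 1  ⊔preds=0110  new=0111  old=0000  +wl: 0
  step 3. node 2  ⊔preds=0110  new=0111  old=0000  +wl: 
  step 4. node 3  ⊔preds=0111  new=1110  old=0110  +wl: 1,2
  step 5. node 0  ⊔preds=1111  new=1111  stable
  step 6. node 1  ⊔preds=1110  new=1111  old=0111  +wl: 0
  step 7. node 2  ⊔preds=1110  new=0111  stable
  step 8. node 0  ⊔preds=1111  new=1111  stable

Least fixpoint reached:
  node 0: 1111
  node 1: 1111
  node 2: 0111
  node 3: 1110

no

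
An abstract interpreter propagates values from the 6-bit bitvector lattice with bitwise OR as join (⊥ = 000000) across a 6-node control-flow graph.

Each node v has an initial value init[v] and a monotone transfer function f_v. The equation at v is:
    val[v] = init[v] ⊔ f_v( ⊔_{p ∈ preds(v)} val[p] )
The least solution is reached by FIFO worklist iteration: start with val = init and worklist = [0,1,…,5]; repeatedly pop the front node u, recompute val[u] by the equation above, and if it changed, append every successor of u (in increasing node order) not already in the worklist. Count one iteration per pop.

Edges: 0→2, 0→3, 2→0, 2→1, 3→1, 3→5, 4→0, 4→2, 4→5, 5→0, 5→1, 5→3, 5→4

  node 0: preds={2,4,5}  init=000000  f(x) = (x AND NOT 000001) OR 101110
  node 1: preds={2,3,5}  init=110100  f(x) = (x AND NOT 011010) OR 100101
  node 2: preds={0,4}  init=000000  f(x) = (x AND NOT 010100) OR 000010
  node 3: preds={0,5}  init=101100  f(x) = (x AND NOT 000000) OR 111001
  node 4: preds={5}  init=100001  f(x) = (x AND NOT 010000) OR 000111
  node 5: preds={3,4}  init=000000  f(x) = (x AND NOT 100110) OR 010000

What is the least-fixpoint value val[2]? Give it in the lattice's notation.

101011

Worklist (14 pops):
  #1 pop 0: in=100001 → 101110 (was 000000); enqueue []
  #2 pop 1: in=101100 → 110101 (was 110100); enqueue []
  #3 pop 2: in=101111 → 101011 (was 000000); enqueue [0,1]
  #4 pop 3: in=101110 → 111111 (was 101100); enqueue []
  #5 pop 4: in=000000 → 100111 (was 100001); enqueue [2]
  #6 pop 5: in=111111 → 011001 (was 000000); enqueue [3,4]
  #7 pop 0: in=111111 → 111110 (was 101110); enqueue []
  #8 pop 1: in=111111 → 110101 (no change)
  #9 pop 2: in=111111 → 101011 (no change)
  #10 pop 3: in=111111 → 111111 (no change)
  #11 pop 4: in=011001 → 101111 (was 100111); enqueue [0,2,5]
  #12 pop 0: in=111111 → 111110 (no change)
  #13 pop 2: in=111111 → 101011 (no change)
  #14 pop 5: in=111111 → 011001 (no change)

Fixpoint:
  val[0] = 111110
  val[1] = 110101
  val[2] = 101011
  val[3] = 111111
  val[4] = 101111
  val[5] = 011001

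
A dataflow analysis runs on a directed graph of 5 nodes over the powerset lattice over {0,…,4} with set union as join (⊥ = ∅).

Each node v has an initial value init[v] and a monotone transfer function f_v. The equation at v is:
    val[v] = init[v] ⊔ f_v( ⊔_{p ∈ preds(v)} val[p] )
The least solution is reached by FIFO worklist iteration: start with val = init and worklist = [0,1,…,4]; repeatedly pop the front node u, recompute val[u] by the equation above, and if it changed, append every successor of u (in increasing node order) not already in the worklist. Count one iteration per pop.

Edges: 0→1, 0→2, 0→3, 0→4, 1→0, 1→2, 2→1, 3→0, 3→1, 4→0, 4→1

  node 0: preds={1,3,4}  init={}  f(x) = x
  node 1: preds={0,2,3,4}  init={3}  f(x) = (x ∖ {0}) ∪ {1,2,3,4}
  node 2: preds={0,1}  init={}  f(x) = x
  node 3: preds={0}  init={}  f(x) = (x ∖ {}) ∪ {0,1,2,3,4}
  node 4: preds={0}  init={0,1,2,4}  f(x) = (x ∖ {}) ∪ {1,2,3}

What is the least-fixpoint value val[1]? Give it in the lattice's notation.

Trace (7 dequeues):
  [1] u=0 | in {0,1,2,3,4} | out {0,1,2,3,4} | prev {} | push {}
  [2] u=1 | in {0,1,2,3,4} | out {1,2,3,4} | prev {3} | push {0}
  [3] u=2 | in {0,1,2,3,4} | out {0,1,2,3,4} | prev {} | push {1}
  [4] u=3 | in {0,1,2,3,4} | out {0,1,2,3,4} | prev {} | push {}
  [5] u=4 | in {0,1,2,3,4} | out {0,1,2,3,4} | prev {0,1,2,4} | push {}
  [6] u=0 | in {0,1,2,3,4} | out {0,1,2,3,4} | ==
  [7] u=1 | in {0,1,2,3,4} | out {1,2,3,4} | ==

Converged values:
  [0] {0,1,2,3,4}
  [1] {1,2,3,4}
  [2] {0,1,2,3,4}
  [3] {0,1,2,3,4}
  [4] {0,1,2,3,4}

{1,2,3,4}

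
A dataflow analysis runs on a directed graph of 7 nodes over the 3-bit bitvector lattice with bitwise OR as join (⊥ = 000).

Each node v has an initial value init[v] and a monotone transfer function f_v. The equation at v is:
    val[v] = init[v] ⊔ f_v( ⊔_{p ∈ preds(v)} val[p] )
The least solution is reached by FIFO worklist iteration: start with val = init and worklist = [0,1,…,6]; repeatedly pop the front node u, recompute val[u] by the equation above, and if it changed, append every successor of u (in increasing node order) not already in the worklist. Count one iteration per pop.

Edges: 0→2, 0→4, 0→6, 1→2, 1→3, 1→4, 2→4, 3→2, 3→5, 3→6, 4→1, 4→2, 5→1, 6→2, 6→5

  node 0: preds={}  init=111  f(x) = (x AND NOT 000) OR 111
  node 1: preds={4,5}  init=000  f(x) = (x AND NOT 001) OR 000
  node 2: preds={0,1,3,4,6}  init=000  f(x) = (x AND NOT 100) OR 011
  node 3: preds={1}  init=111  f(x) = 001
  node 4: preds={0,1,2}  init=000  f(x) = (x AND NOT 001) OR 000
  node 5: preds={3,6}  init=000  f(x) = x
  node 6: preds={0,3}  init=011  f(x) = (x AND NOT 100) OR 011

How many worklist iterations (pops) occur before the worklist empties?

Trace (11 dequeues):
  [1] u=0 | in 000 | out 111 | ==
  [2] u=1 | in 000 | out 000 | ==
  [3] u=2 | in 111 | out 011 | prev 000 | push {}
  [4] u=3 | in 000 | out 111 | ==
  [5] u=4 | in 111 | out 110 | prev 000 | push {1,2}
  [6] u=5 | in 111 | out 111 | prev 000 | push {}
  [7] u=6 | in 111 | out 011 | ==
  [8] u=1 | in 111 | out 110 | prev 000 | push {3,4}
  [9] u=2 | in 111 | out 011 | ==
  [10] u=3 | in 110 | out 111 | ==
  [11] u=4 | in 111 | out 110 | ==

Converged values:
  [0] 111
  [1] 110
  [2] 011
  [3] 111
  [4] 110
  [5] 111
  [6] 011

11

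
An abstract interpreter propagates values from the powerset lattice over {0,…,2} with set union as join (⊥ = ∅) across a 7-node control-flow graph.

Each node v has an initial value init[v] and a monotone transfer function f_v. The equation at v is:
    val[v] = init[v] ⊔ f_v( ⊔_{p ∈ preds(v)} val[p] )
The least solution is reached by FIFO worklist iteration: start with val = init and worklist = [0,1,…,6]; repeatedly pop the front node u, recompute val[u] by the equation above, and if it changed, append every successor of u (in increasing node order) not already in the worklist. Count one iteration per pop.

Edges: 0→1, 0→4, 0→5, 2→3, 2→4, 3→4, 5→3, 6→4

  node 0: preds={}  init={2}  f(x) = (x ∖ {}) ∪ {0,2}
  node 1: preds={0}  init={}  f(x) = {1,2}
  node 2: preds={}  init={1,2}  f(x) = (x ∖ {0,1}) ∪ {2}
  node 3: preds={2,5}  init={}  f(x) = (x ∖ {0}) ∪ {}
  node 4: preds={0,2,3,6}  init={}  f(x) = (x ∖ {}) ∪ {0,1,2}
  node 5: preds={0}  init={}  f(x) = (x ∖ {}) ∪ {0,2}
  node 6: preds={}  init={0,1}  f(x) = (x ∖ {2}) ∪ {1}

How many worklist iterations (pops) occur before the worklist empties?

Trace (8 dequeues):
  [1] u=0 | in {} | out {0,2} | prev {2} | push {}
  [2] u=1 | in {0,2} | out {1,2} | prev {} | push {}
  [3] u=2 | in {} | out {1,2} | ==
  [4] u=3 | in {1,2} | out {1,2} | prev {} | push {}
  [5] u=4 | in {0,1,2} | out {0,1,2} | prev {} | push {}
  [6] u=5 | in {0,2} | out {0,2} | prev {} | push {3}
  [7] u=6 | in {} | out {0,1} | ==
  [8] u=3 | in {0,1,2} | out {1,2} | ==

Converged values:
  [0] {0,2}
  [1] {1,2}
  [2] {1,2}
  [3] {1,2}
  [4] {0,1,2}
  [5] {0,2}
  [6] {0,1}

8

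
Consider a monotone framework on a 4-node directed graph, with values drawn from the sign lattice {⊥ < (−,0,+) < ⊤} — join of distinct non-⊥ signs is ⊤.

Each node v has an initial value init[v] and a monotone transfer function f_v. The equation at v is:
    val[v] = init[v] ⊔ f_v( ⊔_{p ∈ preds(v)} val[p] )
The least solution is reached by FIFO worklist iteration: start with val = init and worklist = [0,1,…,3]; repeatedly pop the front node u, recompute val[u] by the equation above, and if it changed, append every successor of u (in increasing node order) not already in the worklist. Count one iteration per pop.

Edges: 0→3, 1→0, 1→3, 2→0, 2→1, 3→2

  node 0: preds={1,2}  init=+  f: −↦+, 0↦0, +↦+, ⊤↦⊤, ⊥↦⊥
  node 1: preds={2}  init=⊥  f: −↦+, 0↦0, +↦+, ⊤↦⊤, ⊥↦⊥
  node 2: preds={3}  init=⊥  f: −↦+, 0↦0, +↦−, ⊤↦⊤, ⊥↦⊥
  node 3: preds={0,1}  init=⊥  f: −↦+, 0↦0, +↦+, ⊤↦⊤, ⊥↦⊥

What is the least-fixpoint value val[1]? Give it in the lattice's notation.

⊤

Trace (14 dequeues):
  [1] u=0 | in ⊥ | out + | ==
  [2] u=1 | in ⊥ | out ⊥ | ==
  [3] u=2 | in ⊥ | out ⊥ | ==
  [4] u=3 | in + | out + | prev ⊥ | push {2}
  [5] u=2 | in + | out − | prev ⊥ | push {0,1}
  [6] u=0 | in − | out + | ==
  [7] u=1 | in − | out + | prev ⊥ | push {0,3}
  [8] u=0 | in ⊤ | out ⊤ | prev + | push {}
  [9] u=3 | in ⊤ | out ⊤ | prev + | push {2}
  [10] u=2 | in ⊤ | out ⊤ | prev − | push {0,1}
  [11] u=0 | in ⊤ | out ⊤ | ==
  [12] u=1 | in ⊤ | out ⊤ | prev + | push {0,3}
  [13] u=0 | in ⊤ | out ⊤ | ==
  [14] u=3 | in ⊤ | out ⊤ | ==

Converged values:
  [0] ⊤
  [1] ⊤
  [2] ⊤
  [3] ⊤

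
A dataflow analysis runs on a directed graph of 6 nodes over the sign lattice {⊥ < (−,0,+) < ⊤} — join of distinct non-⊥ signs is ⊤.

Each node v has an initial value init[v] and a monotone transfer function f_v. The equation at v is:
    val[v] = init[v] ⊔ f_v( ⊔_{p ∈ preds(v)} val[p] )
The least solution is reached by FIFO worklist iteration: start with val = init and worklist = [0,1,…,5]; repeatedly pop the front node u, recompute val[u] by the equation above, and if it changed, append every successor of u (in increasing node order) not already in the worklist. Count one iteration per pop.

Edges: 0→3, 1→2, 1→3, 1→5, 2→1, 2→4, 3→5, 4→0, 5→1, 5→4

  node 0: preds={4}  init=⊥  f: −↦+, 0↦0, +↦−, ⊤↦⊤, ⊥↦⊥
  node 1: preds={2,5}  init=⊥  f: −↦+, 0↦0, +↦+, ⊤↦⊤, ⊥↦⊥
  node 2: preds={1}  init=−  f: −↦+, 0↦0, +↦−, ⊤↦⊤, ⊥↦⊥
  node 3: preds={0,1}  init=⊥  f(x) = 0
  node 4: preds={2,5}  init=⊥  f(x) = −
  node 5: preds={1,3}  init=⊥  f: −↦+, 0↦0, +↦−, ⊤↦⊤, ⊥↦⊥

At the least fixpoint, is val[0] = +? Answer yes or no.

yes

Trace (14 dequeues):
  [1] u=0 | in ⊥ | out ⊥ | ==
  [2] u=1 | in − | out + | prev ⊥ | push {}
  [3] u=2 | in + | out − | ==
  [4] u=3 | in + | out 0 | prev ⊥ | push {}
  [5] u=4 | in − | out − | prev ⊥ | push {0}
  [6] u=5 | in ⊤ | out ⊤ | prev ⊥ | push {1,4}
  [7] u=0 | in − | out + | prev ⊥ | push {3}
  [8] u=1 | in ⊤ | out ⊤ | prev + | push {2,5}
  [9] u=4 | in ⊤ | out − | ==
  [10] u=3 | in ⊤ | out 0 | ==
  [11] u=2 | in ⊤ | out ⊤ | prev − | push {1,4}
  [12] u=5 | in ⊤ | out ⊤ | ==
  [13] u=1 | in ⊤ | out ⊤ | ==
  [14] u=4 | in ⊤ | out − | ==

Converged values:
  [0] +
  [1] ⊤
  [2] ⊤
  [3] 0
  [4] −
  [5] ⊤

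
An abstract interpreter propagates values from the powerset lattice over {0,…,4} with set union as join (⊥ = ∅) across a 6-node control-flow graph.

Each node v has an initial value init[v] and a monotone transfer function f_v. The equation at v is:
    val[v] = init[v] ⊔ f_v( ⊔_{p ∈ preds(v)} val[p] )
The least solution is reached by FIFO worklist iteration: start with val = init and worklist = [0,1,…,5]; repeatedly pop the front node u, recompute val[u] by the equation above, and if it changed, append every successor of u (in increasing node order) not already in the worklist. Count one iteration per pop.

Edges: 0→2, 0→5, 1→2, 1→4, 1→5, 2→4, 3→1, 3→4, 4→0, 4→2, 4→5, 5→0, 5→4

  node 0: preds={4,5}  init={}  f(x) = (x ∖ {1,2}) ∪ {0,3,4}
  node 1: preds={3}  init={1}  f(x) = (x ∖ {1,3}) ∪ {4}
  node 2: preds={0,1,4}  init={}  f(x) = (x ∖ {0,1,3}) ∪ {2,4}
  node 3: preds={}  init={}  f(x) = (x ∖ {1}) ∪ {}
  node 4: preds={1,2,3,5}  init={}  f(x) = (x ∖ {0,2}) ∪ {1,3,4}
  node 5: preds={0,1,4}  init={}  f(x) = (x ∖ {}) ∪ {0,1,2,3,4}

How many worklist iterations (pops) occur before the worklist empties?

Worklist (9 pops):
  #1 pop 0: in={} → {0,3,4} (was {}); enqueue []
  #2 pop 1: in={} → {1,4} (was {1}); enqueue []
  #3 pop 2: in={0,1,3,4} → {2,4} (was {}); enqueue []
  #4 pop 3: in={} → {} (no change)
  #5 pop 4: in={1,2,4} → {1,3,4} (was {}); enqueue [0,2]
  #6 pop 5: in={0,1,3,4} → {0,1,2,3,4} (was {}); enqueue [4]
  #7 pop 0: in={0,1,2,3,4} → {0,3,4} (no change)
  #8 pop 2: in={0,1,3,4} → {2,4} (no change)
  #9 pop 4: in={0,1,2,3,4} → {1,3,4} (no change)

Fixpoint:
  val[0] = {0,3,4}
  val[1] = {1,4}
  val[2] = {2,4}
  val[3] = {}
  val[4] = {1,3,4}
  val[5] = {0,1,2,3,4}

9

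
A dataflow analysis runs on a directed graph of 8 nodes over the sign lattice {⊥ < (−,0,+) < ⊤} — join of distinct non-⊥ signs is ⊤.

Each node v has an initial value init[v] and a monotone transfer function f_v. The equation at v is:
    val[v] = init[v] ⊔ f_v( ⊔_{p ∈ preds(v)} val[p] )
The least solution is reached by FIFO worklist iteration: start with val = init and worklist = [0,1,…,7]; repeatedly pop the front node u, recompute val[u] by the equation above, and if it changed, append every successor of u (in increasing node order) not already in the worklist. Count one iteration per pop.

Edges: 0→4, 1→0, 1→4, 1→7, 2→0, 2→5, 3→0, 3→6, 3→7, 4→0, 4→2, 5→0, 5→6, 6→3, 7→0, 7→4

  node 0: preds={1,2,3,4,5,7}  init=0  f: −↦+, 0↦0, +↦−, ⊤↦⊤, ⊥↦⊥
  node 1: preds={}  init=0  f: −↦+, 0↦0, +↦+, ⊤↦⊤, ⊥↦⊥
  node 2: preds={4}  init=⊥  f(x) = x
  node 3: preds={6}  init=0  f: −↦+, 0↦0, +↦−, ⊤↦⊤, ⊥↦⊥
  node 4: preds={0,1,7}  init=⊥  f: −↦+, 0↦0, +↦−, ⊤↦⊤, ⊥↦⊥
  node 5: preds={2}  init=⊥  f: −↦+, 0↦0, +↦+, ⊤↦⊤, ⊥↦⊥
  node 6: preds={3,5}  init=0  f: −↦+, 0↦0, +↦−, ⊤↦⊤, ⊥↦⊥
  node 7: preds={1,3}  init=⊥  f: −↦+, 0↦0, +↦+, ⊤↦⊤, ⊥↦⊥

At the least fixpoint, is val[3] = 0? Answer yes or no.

Iteration log — 15 steps:
  step 1. node 0  ⊔preds=0  new=0  stable
  step 2. node 1  ⊔preds=⊥  new=0  stable
  step 3. node 2  ⊔preds=⊥  new=⊥  stable
  step 4. node 3  ⊔preds=0  new=0  stable
  step 5. node 4  ⊔preds=0  new=0  old=⊥  +wl: 0,2
  step 6. node 5  ⊔preds=⊥  new=⊥  stable
  step 7. node 6  ⊔preds=0  new=0  stable
  step 8. node 7  ⊔preds=0  new=0  old=⊥  +wl: 4
  step 9. node 0  ⊔preds=0  new=0  stable
  step 10. node 2  ⊔preds=0  new=0  old=⊥  +wl: 0,5
  step 11. node 4  ⊔preds=0  new=0  stable
  step 12. node 0  ⊔preds=0  new=0  stable
  step 13. node 5  ⊔preds=0  new=0  old=⊥  +wl: 0,6
  step 14. node 0  ⊔preds=0  new=0  stable
  step 15. node 6  ⊔preds=0  new=0  stable

Least fixpoint reached:
  node 0: 0
  node 1: 0
  node 2: 0
  node 3: 0
  node 4: 0
  node 5: 0
  node 6: 0
  node 7: 0

yes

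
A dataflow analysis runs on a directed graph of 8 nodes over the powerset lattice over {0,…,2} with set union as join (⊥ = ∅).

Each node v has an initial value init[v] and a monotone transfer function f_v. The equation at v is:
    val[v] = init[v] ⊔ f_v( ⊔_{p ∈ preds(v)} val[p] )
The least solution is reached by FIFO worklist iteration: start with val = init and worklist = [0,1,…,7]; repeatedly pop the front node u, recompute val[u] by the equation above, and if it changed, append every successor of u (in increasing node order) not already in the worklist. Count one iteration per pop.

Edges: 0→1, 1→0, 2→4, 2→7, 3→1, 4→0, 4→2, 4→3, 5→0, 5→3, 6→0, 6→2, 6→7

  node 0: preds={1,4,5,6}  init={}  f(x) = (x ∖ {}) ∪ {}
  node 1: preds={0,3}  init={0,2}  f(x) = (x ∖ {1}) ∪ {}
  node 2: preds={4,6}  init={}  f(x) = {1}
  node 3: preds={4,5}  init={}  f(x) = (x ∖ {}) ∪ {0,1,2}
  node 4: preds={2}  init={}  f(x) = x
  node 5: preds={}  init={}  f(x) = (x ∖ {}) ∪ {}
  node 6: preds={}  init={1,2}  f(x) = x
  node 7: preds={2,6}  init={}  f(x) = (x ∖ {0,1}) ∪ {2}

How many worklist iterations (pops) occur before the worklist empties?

12

Trace (12 dequeues):
  [1] u=0 | in {0,1,2} | out {0,1,2} | prev {} | push {}
  [2] u=1 | in {0,1,2} | out {0,2} | ==
  [3] u=2 | in {1,2} | out {1} | prev {} | push {}
  [4] u=3 | in {} | out {0,1,2} | prev {} | push {1}
  [5] u=4 | in {1} | out {1} | prev {} | push {0,2,3}
  [6] u=5 | in {} | out {} | ==
  [7] u=6 | in {} | out {1,2} | ==
  [8] u=7 | in {1,2} | out {2} | prev {} | push {}
  [9] u=1 | in {0,1,2} | out {0,2} | ==
  [10] u=0 | in {0,1,2} | out {0,1,2} | ==
  [11] u=2 | in {1,2} | out {1} | ==
  [12] u=3 | in {1} | out {0,1,2} | ==

Converged values:
  [0] {0,1,2}
  [1] {0,2}
  [2] {1}
  [3] {0,1,2}
  [4] {1}
  [5] {}
  [6] {1,2}
  [7] {2}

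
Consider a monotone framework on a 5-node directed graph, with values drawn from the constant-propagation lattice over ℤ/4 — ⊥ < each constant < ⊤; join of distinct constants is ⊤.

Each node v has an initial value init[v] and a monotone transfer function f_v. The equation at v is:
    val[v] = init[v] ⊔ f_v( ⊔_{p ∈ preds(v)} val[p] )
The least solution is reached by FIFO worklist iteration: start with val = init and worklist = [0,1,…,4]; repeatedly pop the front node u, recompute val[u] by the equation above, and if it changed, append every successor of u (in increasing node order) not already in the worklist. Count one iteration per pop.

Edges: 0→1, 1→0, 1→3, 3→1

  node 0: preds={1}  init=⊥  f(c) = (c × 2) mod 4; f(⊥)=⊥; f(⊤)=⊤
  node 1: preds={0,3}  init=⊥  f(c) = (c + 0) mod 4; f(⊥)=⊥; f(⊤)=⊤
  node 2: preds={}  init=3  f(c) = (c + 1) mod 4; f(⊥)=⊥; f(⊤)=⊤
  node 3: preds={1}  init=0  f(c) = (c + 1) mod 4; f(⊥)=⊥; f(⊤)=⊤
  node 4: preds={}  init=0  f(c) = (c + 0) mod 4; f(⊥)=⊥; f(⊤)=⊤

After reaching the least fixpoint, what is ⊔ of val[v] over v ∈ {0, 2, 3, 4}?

⊤

Iteration log — 10 steps:
  step 1. node 0  ⊔preds=⊥  new=⊥  stable
  step 2. node 1  ⊔preds=0  new=0  old=⊥  +wl: 0
  step 3. node 2  ⊔preds=⊥  new=3  stable
  step 4. node 3  ⊔preds=0  new=⊤  old=0  +wl: 1
  step 5. node 4  ⊔preds=⊥  new=0  stable
  step 6. node 0  ⊔preds=0  new=0  old=⊥  +wl: 
  step 7. node 1  ⊔preds=⊤  new=⊤  old=0  +wl: 0,3
  step 8. node 0  ⊔preds=⊤  new=⊤  old=0  +wl: 1
  step 9. node 3  ⊔preds=⊤  new=⊤  stable
  step 10. node 1  ⊔preds=⊤  new=⊤  stable

Least fixpoint reached:
  node 0: ⊤
  node 1: ⊤
  node 2: 3
  node 3: ⊤
  node 4: 0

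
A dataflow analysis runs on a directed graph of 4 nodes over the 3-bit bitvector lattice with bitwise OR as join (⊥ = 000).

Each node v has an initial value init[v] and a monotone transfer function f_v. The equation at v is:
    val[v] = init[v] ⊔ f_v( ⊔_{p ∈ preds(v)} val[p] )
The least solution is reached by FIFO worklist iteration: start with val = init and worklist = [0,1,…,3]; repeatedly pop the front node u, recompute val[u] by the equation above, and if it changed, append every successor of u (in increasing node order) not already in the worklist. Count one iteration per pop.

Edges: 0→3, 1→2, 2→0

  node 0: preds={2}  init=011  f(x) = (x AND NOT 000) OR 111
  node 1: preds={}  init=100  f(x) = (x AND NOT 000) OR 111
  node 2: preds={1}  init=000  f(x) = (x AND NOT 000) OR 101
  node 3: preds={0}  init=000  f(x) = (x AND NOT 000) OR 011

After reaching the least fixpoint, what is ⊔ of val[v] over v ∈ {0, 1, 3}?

Iteration log — 5 steps:
  step 1. node 0  ⊔preds=000  new=111  old=011  +wl: 
  step 2. node 1  ⊔preds=000  new=111  old=100  +wl: 
  step 3. node 2  ⊔preds=111  new=111  old=000  +wl: 0
  step 4. node 3  ⊔preds=111  new=111  old=000  +wl: 
  step 5. node 0  ⊔preds=111  new=111  stable

Least fixpoint reached:
  node 0: 111
  node 1: 111
  node 2: 111
  node 3: 111

111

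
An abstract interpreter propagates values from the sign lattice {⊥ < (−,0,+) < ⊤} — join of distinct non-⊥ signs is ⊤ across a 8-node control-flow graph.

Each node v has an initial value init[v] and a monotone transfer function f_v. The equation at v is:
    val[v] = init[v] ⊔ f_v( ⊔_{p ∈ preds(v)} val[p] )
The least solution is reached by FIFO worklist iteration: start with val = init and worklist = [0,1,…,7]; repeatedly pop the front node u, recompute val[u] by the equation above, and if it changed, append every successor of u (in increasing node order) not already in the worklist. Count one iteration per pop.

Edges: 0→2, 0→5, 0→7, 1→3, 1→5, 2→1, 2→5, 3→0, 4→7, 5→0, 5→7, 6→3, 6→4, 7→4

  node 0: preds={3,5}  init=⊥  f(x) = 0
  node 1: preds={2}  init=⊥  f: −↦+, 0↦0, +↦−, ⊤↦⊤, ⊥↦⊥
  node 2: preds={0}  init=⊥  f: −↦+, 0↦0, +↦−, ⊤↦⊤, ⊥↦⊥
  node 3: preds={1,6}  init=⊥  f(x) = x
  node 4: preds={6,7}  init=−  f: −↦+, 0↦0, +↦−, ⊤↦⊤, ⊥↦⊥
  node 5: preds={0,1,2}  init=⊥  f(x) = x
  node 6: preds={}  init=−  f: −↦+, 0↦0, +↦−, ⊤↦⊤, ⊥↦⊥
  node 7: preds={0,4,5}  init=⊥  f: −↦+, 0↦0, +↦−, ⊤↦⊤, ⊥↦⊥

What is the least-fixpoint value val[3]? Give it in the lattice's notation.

Trace (14 dequeues):
  [1] u=0 | in ⊥ | out 0 | prev ⊥ | push {}
  [2] u=1 | in ⊥ | out ⊥ | ==
  [3] u=2 | in 0 | out 0 | prev ⊥ | push {1}
  [4] u=3 | in − | out − | prev ⊥ | push {0}
  [5] u=4 | in − | out ⊤ | prev − | push {}
  [6] u=5 | in 0 | out 0 | prev ⊥ | push {}
  [7] u=6 | in ⊥ | out − | ==
  [8] u=7 | in ⊤ | out ⊤ | prev ⊥ | push {4}
  [9] u=1 | in 0 | out 0 | prev ⊥ | push {3,5}
  [10] u=0 | in ⊤ | out 0 | ==
  [11] u=4 | in ⊤ | out ⊤ | ==
  [12] u=3 | in ⊤ | out ⊤ | prev − | push {0}
  [13] u=5 | in 0 | out 0 | ==
  [14] u=0 | in ⊤ | out 0 | ==

Converged values:
  [0] 0
  [1] 0
  [2] 0
  [3] ⊤
  [4] ⊤
  [5] 0
  [6] −
  [7] ⊤

⊤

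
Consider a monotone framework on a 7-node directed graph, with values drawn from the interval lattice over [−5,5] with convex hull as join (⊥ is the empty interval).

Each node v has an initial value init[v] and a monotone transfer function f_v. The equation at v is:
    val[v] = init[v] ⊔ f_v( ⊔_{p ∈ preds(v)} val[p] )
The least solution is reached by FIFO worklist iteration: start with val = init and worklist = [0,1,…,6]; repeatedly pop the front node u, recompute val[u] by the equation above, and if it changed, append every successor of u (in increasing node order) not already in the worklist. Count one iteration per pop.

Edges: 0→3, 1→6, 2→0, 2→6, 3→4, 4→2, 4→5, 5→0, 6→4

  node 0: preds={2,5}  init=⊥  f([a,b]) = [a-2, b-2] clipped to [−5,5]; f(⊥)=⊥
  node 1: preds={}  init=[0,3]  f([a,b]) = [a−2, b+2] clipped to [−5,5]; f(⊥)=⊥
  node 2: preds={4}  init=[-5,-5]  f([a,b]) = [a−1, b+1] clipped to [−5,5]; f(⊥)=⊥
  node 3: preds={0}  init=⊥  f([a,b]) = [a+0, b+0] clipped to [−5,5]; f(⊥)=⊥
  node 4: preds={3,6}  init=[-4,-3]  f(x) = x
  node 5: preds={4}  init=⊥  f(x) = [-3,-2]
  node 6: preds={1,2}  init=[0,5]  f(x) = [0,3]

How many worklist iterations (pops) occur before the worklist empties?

15

Trace (15 dequeues):
  [1] u=0 | in [-5,-5] | out [-5,-5] | prev ⊥ | push {}
  [2] u=1 | in ⊥ | out [0,3] | ==
  [3] u=2 | in [-4,-3] | out [-5,-2] | prev [-5,-5] | push {0}
  [4] u=3 | in [-5,-5] | out [-5,-5] | prev ⊥ | push {}
  [5] u=4 | in [-5,5] | out [-5,5] | prev [-4,-3] | push {2}
  [6] u=5 | in [-5,5] | out [-3,-2] | prev ⊥ | push {}
  [7] u=6 | in [-5,3] | out [0,5] | ==
  [8] u=0 | in [-5,-2] | out [-5,-4] | prev [-5,-5] | push {3}
  [9] u=2 | in [-5,5] | out [-5,5] | prev [-5,-2] | push {0,6}
  [10] u=3 | in [-5,-4] | out [-5,-4] | prev [-5,-5] | push {4}
  [11] u=0 | in [-5,5] | out [-5,3] | prev [-5,-4] | push {3}
  [12] u=6 | in [-5,5] | out [0,5] | ==
  [13] u=4 | in [-5,5] | out [-5,5] | ==
  [14] u=3 | in [-5,3] | out [-5,3] | prev [-5,-4] | push {4}
  [15] u=4 | in [-5,5] | out [-5,5] | ==

Converged values:
  [0] [-5,3]
  [1] [0,3]
  [2] [-5,5]
  [3] [-5,3]
  [4] [-5,5]
  [5] [-3,-2]
  [6] [0,5]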